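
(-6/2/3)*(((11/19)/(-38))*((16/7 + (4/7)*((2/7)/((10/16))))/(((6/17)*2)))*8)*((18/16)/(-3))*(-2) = 29172/88445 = 0.33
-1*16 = -16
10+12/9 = 34/3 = 11.33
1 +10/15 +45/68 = 475/204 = 2.33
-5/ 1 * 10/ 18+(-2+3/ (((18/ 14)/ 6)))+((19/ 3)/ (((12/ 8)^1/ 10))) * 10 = 431.44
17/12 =1.42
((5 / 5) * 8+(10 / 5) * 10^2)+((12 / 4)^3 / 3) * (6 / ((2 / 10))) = 478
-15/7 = -2.14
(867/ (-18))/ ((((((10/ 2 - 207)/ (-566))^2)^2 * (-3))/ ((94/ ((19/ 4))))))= 348498918043772/ 17794328571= 19584.83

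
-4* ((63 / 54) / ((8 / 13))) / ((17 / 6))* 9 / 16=-819 / 544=-1.51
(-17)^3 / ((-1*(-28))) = -4913 / 28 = -175.46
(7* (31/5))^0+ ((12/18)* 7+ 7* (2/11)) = 229/33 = 6.94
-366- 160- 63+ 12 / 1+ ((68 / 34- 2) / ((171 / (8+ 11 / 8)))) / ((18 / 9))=-577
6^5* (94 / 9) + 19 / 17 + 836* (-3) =1338055 / 17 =78709.12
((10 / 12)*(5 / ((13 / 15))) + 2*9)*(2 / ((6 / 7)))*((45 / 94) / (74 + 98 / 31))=1930215 / 5846048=0.33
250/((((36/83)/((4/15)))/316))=1311400/27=48570.37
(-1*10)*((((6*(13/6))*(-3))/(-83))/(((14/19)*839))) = -3705/487459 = -0.01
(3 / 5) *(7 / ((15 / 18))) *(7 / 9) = 98 / 25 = 3.92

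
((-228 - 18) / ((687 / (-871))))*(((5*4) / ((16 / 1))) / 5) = 35711 / 458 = 77.97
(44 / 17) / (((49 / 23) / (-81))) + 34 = -64.41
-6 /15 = -2 /5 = -0.40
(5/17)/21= 5/357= 0.01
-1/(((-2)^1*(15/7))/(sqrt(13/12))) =7*sqrt(39)/180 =0.24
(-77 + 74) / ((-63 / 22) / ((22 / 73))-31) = 1452 / 19603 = 0.07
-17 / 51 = -1 / 3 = -0.33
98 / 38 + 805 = 15344 / 19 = 807.58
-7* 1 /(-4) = 7 /4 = 1.75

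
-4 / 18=-2 / 9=-0.22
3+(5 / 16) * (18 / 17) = 453 / 136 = 3.33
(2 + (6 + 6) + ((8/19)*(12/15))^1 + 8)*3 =6366/95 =67.01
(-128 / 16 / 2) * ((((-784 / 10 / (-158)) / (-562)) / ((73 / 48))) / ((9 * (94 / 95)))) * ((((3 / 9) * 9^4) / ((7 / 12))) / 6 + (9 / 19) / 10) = 62057184 / 380823845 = 0.16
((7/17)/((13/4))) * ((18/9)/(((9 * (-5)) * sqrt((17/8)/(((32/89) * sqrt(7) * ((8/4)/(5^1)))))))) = -896 * sqrt(15130) * 7^(1/4)/75233925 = -0.00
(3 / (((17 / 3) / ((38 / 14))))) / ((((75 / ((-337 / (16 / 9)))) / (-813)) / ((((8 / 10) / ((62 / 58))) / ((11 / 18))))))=36684138033 / 10144750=3616.07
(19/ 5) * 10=38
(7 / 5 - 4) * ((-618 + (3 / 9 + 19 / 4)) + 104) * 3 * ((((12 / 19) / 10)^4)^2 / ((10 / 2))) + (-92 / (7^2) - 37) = -315953978767922690889 / 8126900283291015625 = -38.88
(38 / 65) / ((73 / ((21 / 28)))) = 57 / 9490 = 0.01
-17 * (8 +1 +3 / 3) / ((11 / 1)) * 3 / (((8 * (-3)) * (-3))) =-85 / 132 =-0.64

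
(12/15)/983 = 0.00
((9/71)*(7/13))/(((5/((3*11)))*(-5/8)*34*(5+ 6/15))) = -308/78455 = -0.00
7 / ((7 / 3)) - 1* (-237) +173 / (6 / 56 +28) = 193724 / 787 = 246.16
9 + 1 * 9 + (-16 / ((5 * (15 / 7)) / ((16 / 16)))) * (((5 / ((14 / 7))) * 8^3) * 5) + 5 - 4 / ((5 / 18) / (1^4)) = -143231 / 15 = -9548.73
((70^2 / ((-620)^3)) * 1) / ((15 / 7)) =-343 / 35749200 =-0.00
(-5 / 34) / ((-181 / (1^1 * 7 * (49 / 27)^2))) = 84035 / 4486266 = 0.02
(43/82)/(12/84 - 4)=-301/2214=-0.14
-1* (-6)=6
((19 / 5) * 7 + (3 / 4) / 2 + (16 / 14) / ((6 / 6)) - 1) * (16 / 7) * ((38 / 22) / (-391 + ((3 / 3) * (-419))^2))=48089 / 78680525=0.00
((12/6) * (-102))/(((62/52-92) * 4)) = 0.56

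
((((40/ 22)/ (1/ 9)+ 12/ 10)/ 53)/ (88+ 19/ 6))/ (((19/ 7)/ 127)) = 5152644/ 30295595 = 0.17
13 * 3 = 39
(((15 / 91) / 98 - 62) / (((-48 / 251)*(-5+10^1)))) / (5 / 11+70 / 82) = 62588946101 / 1262788800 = 49.56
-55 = -55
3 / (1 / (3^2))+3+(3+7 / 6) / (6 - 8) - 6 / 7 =2273 / 84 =27.06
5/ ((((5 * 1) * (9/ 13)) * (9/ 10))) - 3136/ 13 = -252326/ 1053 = -239.63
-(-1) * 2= 2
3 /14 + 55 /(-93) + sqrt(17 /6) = -491 /1302 + sqrt(102) /6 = 1.31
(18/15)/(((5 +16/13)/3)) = 26/45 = 0.58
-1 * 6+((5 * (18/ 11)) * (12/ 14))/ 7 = -2694/ 539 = -5.00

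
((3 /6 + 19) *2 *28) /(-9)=-364 /3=-121.33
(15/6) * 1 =5/2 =2.50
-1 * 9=-9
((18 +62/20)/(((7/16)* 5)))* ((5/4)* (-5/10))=-211/35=-6.03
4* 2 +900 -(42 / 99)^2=907.82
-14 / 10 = -7 / 5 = -1.40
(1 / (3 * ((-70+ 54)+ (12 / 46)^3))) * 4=-12167 / 145842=-0.08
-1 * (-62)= 62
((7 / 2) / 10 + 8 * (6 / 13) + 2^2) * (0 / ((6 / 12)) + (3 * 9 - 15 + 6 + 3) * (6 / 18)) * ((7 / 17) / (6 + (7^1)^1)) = 1.78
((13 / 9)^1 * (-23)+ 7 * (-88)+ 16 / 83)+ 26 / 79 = -38281753 / 59013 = -648.70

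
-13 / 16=-0.81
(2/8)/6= 0.04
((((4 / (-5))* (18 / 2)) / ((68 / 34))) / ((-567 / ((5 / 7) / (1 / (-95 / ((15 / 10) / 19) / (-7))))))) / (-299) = -7220 / 2769039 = -0.00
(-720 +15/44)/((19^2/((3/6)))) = -31665/31768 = -1.00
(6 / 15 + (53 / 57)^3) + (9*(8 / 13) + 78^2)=73317585283 / 12037545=6090.74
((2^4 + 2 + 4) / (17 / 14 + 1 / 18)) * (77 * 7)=373527 / 40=9338.18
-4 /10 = -2 /5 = -0.40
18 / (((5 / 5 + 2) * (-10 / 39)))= -117 / 5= -23.40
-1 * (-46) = 46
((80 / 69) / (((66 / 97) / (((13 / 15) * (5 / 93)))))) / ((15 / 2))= 20176 / 1905849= 0.01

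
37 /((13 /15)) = 555 /13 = 42.69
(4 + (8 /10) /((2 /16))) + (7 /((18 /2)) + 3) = 638 /45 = 14.18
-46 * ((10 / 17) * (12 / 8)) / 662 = -345 / 5627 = -0.06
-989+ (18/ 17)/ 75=-420319/ 425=-988.99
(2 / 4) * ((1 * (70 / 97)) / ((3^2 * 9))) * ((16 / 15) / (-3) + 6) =1778 / 70713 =0.03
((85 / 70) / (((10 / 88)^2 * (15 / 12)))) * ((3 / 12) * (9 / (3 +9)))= 12342 / 875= 14.11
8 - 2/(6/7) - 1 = 14/3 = 4.67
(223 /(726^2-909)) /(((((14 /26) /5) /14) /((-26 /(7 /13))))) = -9798620 /3683169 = -2.66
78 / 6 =13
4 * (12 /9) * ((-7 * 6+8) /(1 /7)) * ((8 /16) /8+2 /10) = -1666 /5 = -333.20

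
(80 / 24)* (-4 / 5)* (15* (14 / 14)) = -40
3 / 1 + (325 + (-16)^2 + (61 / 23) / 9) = 120949 / 207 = 584.29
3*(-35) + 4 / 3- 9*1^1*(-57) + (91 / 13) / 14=2459 / 6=409.83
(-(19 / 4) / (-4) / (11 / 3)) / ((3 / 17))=323 / 176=1.84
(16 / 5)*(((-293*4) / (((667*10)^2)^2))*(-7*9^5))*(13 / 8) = 1574423487 / 1237038889506250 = 0.00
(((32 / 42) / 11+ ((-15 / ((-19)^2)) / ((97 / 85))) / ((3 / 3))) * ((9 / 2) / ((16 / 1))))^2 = 635593212081 / 7444564196844544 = 0.00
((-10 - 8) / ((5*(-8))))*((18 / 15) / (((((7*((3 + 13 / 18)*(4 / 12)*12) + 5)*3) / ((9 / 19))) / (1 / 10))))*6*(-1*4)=-4374 / 2334625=-0.00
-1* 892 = -892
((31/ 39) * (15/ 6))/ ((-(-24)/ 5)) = 775/ 1872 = 0.41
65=65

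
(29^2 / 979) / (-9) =-841 / 8811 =-0.10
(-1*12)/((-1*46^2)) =3/529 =0.01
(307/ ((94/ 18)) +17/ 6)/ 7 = 17377/ 1974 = 8.80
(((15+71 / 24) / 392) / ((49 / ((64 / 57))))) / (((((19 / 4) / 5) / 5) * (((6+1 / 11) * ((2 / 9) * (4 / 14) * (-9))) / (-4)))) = 474100 / 74665269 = 0.01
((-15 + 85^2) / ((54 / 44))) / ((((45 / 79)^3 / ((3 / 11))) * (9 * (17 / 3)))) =1421924476 / 8365275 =169.98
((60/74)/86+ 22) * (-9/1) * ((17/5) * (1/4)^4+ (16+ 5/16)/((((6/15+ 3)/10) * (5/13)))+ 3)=-876115570257/34620160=-25306.51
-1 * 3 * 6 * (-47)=846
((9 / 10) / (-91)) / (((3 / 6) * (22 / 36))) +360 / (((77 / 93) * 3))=144.90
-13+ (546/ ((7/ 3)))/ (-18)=-26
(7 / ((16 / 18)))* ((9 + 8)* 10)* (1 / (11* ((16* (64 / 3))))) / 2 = 16065 / 90112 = 0.18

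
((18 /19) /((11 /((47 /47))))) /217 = 18 /45353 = 0.00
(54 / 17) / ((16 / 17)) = 27 / 8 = 3.38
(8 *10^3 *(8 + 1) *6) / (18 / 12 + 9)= 288000 / 7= 41142.86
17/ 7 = 2.43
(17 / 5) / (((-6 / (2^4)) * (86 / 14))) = -952 / 645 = -1.48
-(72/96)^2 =-9/16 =-0.56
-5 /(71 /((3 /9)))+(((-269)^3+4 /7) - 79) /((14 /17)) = -246692053121 /10437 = -23636299.04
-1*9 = -9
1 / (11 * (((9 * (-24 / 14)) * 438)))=-7 / 520344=-0.00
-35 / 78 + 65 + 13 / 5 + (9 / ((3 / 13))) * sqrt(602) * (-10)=26189 / 390 - 390 * sqrt(602)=-9501.77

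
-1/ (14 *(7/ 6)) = -3/ 49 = -0.06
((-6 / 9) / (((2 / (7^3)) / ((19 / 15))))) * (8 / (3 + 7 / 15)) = -13034 / 39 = -334.21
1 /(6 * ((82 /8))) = 2 /123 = 0.02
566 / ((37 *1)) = 566 / 37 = 15.30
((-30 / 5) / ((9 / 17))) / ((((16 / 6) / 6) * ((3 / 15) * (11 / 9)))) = -2295 / 22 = -104.32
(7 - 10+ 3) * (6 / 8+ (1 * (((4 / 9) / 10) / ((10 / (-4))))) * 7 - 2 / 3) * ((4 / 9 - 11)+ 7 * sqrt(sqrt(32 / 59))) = 0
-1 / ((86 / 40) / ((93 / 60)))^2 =-961 / 1849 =-0.52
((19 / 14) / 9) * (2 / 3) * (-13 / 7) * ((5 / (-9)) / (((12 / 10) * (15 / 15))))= 6175 / 71442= 0.09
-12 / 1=-12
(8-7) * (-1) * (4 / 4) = -1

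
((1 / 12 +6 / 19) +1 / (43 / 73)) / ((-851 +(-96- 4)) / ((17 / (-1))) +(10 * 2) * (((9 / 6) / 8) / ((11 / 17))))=3844159 / 113184729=0.03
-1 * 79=-79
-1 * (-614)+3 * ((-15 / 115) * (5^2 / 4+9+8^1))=55651 / 92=604.90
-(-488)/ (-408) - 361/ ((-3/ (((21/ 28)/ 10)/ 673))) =-1623709/ 1372920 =-1.18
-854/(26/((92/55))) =-39284/715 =-54.94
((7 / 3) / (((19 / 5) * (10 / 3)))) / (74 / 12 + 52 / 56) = 147 / 5662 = 0.03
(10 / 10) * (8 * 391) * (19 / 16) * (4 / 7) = 14858 / 7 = 2122.57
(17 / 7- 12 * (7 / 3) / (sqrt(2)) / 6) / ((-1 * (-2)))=17 / 14- 7 * sqrt(2) / 6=-0.44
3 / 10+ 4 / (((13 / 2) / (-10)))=-761 / 130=-5.85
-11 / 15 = -0.73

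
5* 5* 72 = 1800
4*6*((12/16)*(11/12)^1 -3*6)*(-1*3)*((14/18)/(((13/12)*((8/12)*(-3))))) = -5817/13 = -447.46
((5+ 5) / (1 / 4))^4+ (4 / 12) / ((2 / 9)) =5120003 / 2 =2560001.50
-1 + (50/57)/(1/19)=47/3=15.67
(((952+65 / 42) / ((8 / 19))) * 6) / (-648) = -760931 / 36288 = -20.97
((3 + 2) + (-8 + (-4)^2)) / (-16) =-13 / 16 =-0.81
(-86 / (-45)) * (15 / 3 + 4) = 17.20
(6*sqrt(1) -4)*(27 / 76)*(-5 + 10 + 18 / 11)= 1971 / 418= 4.72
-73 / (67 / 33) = -2409 / 67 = -35.96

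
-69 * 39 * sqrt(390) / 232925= -2691 * sqrt(390) / 232925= -0.23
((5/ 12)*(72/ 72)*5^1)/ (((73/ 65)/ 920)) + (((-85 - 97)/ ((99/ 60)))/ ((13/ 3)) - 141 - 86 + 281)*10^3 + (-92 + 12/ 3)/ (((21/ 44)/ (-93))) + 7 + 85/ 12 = 3198141301/ 67452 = 47413.59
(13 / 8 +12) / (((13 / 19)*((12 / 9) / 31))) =192603 / 416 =462.99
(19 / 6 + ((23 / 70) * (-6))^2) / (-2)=-51841 / 14700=-3.53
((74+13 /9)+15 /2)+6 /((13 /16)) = 21137 /234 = 90.33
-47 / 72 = -0.65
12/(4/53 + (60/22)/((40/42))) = 13992/3427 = 4.08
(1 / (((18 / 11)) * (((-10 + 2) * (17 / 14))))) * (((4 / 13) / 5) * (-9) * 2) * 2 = 154 / 1105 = 0.14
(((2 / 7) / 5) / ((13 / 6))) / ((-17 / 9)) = -108 / 7735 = -0.01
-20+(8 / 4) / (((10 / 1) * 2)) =-199 / 10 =-19.90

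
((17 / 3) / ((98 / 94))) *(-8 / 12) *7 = -1598 / 63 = -25.37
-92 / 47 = -1.96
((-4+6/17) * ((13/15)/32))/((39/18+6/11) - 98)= 0.00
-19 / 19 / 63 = -1 / 63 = -0.02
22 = 22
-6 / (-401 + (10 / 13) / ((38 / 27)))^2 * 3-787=-3849840752345 / 4891791872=-787.00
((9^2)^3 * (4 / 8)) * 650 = 172718325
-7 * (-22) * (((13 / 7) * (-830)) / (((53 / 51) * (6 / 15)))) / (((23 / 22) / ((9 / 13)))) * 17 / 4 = -1959138225 / 1219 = -1607168.36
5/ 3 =1.67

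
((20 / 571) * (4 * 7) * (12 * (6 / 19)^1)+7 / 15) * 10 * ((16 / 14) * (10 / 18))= 7779920 / 292923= 26.56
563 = 563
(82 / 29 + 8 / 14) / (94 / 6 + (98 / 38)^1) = 3933 / 21112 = 0.19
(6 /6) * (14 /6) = 7 /3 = 2.33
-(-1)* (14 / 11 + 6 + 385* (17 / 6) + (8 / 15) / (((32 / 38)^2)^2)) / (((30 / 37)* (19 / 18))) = 54971696647 / 42803200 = 1284.29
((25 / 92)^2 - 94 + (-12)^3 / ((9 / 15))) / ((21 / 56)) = -7930.47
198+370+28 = 596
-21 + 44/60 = -304/15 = -20.27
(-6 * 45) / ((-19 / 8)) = 2160 / 19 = 113.68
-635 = -635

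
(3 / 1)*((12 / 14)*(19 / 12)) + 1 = 71 / 14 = 5.07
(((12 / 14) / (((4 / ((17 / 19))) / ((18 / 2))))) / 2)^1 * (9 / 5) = 4131 / 2660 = 1.55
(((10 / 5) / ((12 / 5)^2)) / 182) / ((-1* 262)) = -25 / 3433248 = -0.00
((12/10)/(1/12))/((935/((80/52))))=288/12155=0.02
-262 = -262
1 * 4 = 4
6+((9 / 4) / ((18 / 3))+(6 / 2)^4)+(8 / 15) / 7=73459 / 840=87.45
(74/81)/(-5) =-74/405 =-0.18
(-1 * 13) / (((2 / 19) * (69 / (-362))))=44707 / 69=647.93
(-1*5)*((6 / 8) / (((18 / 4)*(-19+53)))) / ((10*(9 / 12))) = -1 / 306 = -0.00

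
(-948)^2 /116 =224676 /29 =7747.45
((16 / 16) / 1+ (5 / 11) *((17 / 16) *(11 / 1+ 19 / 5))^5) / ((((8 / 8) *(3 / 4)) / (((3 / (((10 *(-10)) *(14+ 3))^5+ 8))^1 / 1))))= -10939858670461 / 88851495822222172160000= -0.00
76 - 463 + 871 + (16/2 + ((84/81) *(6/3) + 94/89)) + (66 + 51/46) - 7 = 61375003/110538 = 555.24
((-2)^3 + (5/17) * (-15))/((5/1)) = -211/85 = -2.48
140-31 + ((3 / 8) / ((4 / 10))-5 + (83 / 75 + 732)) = 838.04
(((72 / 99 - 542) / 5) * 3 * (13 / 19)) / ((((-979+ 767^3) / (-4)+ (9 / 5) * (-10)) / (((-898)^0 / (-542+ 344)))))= -38701 / 3890052457665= -0.00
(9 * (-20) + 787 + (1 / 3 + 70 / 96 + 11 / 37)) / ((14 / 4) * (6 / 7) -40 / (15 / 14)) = -17.72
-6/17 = -0.35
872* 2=1744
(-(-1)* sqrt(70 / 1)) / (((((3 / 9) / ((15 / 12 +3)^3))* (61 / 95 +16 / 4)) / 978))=405939.15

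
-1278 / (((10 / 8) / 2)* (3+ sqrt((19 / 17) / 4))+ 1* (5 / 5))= -15990336 / 35497+ 102240* sqrt(323) / 35497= -398.71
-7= -7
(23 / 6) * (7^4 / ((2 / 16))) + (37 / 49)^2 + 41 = 530661122 / 7203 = 73672.24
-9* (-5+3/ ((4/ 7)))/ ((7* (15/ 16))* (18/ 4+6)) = -8/ 245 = -0.03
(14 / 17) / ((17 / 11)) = 154 / 289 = 0.53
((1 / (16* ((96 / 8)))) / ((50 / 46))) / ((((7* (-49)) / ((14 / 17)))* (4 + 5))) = -23 / 17992800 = -0.00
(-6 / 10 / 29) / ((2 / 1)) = -3 / 290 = -0.01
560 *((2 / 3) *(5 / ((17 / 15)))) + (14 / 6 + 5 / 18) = 504799 / 306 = 1649.67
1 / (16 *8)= 1 / 128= 0.01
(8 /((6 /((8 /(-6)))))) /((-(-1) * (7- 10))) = 16 /27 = 0.59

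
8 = 8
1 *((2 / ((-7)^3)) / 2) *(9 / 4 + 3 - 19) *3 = 165 / 1372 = 0.12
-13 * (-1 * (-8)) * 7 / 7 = -104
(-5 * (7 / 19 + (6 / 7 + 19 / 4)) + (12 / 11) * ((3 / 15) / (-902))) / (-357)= 394278667 / 4711064820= 0.08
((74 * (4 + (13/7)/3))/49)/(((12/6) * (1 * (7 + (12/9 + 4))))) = 0.28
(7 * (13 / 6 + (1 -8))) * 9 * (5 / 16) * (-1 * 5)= 475.78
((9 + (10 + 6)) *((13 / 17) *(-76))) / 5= -4940 / 17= -290.59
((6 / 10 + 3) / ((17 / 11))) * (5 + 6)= 2178 / 85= 25.62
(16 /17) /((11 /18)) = 288 /187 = 1.54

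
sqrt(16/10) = 2 * sqrt(10)/5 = 1.26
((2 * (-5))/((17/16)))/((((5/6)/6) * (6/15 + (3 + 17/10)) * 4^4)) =-15/289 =-0.05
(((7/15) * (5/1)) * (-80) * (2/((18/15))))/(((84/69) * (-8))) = 575/18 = 31.94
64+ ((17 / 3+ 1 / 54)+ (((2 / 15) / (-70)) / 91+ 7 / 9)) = 60594607 / 859950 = 70.46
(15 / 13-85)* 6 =-6540 / 13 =-503.08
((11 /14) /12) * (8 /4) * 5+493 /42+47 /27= 10685 /756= 14.13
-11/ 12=-0.92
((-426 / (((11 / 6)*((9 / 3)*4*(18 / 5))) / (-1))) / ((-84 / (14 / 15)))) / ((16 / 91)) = -6461 / 19008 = -0.34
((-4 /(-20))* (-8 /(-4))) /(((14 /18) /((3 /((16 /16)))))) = 54 /35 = 1.54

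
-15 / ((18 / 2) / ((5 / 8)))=-25 / 24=-1.04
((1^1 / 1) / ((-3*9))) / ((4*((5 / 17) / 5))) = -0.16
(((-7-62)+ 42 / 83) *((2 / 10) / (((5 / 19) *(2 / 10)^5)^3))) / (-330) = 126931689453125 / 1826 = 69513521058.67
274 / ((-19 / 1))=-274 / 19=-14.42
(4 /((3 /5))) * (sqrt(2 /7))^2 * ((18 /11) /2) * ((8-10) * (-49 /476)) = 60 /187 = 0.32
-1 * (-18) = 18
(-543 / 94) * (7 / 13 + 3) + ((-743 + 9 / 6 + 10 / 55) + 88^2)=93855291 / 13442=6982.24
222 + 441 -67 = 596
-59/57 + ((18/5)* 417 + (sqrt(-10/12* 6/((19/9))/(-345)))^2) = 9833626/6555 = 1500.17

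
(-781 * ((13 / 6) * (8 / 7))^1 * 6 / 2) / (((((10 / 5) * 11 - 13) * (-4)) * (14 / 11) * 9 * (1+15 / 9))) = 111683 / 21168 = 5.28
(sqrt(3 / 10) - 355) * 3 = -1065 + 3 * sqrt(30) / 10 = -1063.36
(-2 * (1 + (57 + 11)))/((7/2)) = -276/7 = -39.43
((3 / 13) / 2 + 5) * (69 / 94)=9177 / 2444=3.75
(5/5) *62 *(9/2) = 279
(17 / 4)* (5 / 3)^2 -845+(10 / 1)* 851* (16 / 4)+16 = 33222.81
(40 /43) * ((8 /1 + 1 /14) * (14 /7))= 4520 /301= 15.02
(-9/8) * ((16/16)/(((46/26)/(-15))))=1755/184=9.54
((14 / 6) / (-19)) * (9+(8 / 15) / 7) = -953 / 855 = -1.11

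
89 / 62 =1.44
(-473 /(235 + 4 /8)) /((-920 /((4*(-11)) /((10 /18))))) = -15609 /90275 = -0.17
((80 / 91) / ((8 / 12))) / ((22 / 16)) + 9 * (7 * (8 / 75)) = 192168 / 25025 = 7.68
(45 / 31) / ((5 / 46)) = 414 / 31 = 13.35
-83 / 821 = -0.10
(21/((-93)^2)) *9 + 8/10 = 3949/4805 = 0.82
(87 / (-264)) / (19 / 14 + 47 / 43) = -8729 / 64900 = -0.13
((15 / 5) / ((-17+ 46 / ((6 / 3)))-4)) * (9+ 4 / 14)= 195 / 14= 13.93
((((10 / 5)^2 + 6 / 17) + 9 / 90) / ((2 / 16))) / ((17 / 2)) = 6056 / 1445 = 4.19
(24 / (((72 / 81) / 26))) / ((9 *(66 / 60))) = 780 / 11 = 70.91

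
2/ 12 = 1/ 6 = 0.17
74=74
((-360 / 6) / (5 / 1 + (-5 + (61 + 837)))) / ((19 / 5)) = -150 / 8531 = -0.02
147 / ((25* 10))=147 / 250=0.59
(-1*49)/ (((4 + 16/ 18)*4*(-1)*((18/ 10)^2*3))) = 1225/ 4752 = 0.26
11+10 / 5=13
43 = 43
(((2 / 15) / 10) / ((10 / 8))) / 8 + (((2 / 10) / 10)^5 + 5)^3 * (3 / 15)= 11444702170410156264062500003 / 457763671875000000000000000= 25.00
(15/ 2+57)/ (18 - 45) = -43/ 18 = -2.39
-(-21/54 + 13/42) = 5/63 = 0.08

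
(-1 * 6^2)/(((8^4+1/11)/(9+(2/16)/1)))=-2409/30038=-0.08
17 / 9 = 1.89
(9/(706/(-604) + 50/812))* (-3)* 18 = 2482893/5657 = 438.91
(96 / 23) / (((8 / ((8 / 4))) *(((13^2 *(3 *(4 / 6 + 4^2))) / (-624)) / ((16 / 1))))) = -9216 / 7475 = -1.23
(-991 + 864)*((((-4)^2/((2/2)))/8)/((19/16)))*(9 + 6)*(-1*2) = 121920/19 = 6416.84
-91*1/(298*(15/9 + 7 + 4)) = -273/11324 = -0.02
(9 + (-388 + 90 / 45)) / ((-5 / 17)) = 6409 / 5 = 1281.80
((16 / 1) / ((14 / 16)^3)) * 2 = 16384 / 343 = 47.77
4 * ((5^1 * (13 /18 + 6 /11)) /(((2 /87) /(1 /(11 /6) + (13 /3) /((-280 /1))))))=35645263 /60984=584.50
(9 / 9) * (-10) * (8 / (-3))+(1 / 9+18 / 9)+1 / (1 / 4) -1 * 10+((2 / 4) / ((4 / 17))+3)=2009 / 72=27.90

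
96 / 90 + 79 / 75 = 53 / 25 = 2.12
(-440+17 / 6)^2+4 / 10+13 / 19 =653615963 / 3420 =191115.78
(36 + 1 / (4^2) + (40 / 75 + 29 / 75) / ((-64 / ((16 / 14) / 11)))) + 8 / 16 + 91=3928879 / 30800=127.56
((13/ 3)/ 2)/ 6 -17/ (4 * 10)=-23/ 360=-0.06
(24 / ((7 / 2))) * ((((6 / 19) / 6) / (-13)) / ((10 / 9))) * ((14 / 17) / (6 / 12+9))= -864 / 398905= -0.00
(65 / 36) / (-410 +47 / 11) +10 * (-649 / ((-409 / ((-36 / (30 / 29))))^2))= -6314568939239 / 134383518540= -46.99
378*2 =756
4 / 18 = 2 / 9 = 0.22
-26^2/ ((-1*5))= 676/ 5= 135.20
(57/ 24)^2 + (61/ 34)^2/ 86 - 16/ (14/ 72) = -426497523/ 5567296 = -76.61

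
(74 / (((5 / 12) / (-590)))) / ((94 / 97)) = -5082024 / 47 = -108128.17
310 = 310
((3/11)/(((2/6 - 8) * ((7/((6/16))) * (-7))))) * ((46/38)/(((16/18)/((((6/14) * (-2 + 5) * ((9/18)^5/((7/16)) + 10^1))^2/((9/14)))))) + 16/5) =5045216409/51706399360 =0.10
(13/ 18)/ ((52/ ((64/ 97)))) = 8/ 873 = 0.01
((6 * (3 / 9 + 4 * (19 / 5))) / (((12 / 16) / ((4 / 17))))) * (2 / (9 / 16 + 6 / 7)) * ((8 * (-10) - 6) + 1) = -3501.35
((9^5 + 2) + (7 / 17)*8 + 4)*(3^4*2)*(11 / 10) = 894555981 / 85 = 10524188.01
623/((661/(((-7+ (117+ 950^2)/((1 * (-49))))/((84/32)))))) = -642907520/97167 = -6616.52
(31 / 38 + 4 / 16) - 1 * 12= -831 / 76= -10.93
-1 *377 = -377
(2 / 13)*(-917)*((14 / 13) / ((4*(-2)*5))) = 6419 / 1690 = 3.80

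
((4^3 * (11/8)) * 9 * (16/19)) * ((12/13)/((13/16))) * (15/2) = 18247680/3211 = 5682.87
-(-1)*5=5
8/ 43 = 0.19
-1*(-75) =75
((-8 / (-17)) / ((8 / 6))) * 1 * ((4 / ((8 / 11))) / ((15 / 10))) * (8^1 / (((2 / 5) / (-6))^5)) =-133650000 / 17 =-7861764.71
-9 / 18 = -1 / 2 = -0.50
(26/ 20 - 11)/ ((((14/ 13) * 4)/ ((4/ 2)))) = -1261/ 280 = -4.50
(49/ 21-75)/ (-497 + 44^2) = -218/ 4317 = -0.05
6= 6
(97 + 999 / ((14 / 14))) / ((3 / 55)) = 60280 / 3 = 20093.33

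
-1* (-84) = 84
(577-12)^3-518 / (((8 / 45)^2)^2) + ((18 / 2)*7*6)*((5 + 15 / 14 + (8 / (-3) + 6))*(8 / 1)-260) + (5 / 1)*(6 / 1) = 179773730.10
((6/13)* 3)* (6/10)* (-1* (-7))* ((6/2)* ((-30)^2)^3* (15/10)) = 248005800000/13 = 19077369230.77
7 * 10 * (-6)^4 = 90720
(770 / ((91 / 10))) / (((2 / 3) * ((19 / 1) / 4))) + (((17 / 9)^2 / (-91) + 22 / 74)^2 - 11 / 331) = 12514888942508455 / 467775923950881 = 26.75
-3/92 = -0.03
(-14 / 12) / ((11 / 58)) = -203 / 33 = -6.15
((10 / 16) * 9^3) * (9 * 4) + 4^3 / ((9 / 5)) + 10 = 296065 / 18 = 16448.06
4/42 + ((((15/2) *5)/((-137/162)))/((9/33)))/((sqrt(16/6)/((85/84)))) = 2/21 - 631125 *sqrt(6)/15344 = -100.66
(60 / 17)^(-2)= 289 / 3600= 0.08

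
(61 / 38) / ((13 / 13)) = 61 / 38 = 1.61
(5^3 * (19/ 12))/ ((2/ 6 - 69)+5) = -2375/ 764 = -3.11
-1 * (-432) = 432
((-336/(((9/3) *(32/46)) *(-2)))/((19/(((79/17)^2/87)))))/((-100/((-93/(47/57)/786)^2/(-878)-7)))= 187284727626202661/2544037461322299840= 0.07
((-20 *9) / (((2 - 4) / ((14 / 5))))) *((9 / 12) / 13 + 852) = 2791341 / 13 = 214718.54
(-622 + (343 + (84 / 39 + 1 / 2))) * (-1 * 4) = 14370 / 13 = 1105.38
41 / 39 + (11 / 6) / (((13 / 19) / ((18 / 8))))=2209 / 312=7.08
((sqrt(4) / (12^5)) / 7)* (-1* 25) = -25 / 870912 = -0.00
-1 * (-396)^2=-156816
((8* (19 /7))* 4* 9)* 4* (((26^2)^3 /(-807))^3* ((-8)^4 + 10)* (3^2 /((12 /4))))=-294376257119217390884860242952192 /136255763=-2160468303415668303768261.00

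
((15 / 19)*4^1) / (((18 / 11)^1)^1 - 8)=-66 / 133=-0.50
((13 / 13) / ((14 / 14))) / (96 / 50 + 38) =25 / 998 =0.03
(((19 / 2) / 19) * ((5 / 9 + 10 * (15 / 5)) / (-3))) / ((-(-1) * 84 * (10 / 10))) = -275 / 4536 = -0.06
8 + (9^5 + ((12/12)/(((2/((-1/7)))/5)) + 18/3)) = 826877/14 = 59062.64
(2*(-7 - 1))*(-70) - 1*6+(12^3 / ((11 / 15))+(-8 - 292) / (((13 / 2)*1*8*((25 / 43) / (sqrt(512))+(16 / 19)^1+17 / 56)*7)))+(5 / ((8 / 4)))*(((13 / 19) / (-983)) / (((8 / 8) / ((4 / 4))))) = 3259830000*sqrt(2) / 285600633331+407168011955239977811 / 117351586631907914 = 3469.66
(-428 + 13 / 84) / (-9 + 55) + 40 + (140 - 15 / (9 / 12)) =582301 / 3864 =150.70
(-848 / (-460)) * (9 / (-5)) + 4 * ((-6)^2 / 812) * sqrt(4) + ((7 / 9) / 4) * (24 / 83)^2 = -2369997236 / 804118525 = -2.95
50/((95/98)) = 980/19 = 51.58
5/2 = 2.50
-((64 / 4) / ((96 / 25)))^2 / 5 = -125 / 36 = -3.47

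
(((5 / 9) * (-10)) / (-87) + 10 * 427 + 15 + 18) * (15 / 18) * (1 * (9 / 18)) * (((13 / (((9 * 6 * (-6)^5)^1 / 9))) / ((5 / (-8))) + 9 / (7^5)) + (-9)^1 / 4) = -3713730101766361 / 920981111904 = -4032.36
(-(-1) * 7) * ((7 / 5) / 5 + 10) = 1799 / 25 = 71.96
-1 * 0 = 0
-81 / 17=-4.76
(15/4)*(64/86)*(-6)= -720/43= -16.74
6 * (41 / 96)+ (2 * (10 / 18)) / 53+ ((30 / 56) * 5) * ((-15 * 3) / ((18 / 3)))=-935231 / 53424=-17.51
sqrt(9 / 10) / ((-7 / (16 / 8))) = -3 * sqrt(10) / 35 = -0.27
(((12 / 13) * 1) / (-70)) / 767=-6 / 348985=-0.00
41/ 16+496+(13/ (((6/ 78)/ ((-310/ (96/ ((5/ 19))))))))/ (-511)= 498.84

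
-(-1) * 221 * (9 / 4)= 1989 / 4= 497.25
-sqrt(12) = -2 * sqrt(3) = -3.46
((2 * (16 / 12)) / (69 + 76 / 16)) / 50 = 16 / 22125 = 0.00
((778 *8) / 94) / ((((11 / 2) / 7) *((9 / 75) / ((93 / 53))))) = 33765200 / 27401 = 1232.26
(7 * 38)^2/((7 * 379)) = 10108/379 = 26.67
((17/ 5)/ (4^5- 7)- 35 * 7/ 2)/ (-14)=1245791/ 142380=8.75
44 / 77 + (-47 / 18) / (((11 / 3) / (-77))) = 2327 / 42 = 55.40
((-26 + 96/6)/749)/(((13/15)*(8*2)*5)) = -15/77896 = -0.00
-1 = -1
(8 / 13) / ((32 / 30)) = 15 / 26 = 0.58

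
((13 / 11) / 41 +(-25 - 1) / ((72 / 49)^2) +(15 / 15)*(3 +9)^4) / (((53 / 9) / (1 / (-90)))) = -4845234949 / 123913152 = -39.10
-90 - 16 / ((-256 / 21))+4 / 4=-1403 / 16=-87.69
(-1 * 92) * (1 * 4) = -368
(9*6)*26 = 1404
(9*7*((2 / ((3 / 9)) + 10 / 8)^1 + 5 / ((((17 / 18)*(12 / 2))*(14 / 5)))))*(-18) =-8578.85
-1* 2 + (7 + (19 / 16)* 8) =14.50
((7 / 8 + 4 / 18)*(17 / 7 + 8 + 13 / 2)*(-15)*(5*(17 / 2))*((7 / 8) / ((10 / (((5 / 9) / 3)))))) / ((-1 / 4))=2652425 / 3456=767.48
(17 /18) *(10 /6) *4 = 170 /27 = 6.30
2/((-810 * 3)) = -1/1215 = -0.00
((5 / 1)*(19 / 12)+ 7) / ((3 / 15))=74.58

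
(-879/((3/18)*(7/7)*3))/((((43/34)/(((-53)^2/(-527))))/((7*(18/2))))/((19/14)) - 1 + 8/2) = -422217981/719842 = -586.54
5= 5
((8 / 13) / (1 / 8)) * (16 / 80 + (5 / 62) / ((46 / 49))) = 65232 / 46345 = 1.41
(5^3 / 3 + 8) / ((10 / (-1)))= -149 / 30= -4.97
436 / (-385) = -436 / 385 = -1.13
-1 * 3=-3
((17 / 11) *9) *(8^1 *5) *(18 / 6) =18360 / 11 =1669.09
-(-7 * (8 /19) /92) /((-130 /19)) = -7 /1495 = -0.00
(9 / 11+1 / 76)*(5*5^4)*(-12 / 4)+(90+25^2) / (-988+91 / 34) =-16792328945 / 2154372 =-7794.54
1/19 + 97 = 1844/19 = 97.05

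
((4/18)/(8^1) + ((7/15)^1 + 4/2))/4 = 449/720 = 0.62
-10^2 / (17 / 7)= -700 / 17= -41.18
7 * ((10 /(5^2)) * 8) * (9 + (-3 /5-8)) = 224 /25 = 8.96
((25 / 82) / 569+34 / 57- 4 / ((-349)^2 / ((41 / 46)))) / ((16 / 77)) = 342486217584203 / 119206420432608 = 2.87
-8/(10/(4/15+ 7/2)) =-226/75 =-3.01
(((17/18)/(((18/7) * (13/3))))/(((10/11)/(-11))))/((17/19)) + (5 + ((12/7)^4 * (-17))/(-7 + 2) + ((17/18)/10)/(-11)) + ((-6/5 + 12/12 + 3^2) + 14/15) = 15923448523/370810440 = 42.94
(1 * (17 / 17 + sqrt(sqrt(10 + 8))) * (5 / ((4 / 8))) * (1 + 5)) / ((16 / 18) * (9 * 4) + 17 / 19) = 228 / 125 + 228 * 2^(1 / 4) * sqrt(3) / 125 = 5.58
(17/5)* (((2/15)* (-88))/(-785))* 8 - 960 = -56496064/58875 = -959.59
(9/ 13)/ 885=3/ 3835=0.00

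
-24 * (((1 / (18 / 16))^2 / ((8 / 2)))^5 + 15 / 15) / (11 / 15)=-32.74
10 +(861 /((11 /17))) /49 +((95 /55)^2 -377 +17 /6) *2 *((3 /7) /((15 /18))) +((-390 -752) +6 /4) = -12579073 /8470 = -1485.13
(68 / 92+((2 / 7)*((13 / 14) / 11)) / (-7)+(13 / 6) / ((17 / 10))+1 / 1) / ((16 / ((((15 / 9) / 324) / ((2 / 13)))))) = 432974945 / 68828937408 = 0.01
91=91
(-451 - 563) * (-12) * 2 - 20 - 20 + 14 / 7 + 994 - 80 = 25212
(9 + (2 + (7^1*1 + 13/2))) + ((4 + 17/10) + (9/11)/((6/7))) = 3427/110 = 31.15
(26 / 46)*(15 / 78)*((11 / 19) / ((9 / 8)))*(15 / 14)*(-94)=-51700 / 9177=-5.63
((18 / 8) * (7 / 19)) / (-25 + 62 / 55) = -0.03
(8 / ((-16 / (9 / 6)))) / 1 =-3 / 4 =-0.75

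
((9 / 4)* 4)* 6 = 54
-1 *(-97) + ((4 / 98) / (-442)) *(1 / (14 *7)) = 102940473 / 1061242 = 97.00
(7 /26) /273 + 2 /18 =341 /3042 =0.11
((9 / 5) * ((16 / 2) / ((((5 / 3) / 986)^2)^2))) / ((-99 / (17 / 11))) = -10411938327574656 / 378125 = -27535704667.97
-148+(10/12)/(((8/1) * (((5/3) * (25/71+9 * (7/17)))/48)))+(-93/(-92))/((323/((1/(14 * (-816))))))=-40809661351631/277125235072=-147.26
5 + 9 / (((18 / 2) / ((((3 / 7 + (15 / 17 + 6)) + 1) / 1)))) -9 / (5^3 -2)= 64587 / 4879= 13.24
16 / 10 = 8 / 5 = 1.60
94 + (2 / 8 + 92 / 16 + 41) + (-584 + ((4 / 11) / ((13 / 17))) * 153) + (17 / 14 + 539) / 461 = -340625521 / 922922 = -369.07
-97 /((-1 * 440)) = 97 /440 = 0.22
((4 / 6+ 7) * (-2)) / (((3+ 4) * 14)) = -23 / 147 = -0.16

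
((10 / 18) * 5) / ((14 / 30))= 125 / 21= 5.95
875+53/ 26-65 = 21113/ 26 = 812.04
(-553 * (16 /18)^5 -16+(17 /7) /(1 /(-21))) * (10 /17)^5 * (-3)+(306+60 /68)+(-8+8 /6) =10597840093391 /27947045331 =379.21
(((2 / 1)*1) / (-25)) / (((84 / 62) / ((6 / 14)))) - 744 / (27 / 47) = -14278879 / 11025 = -1295.14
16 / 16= 1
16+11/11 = 17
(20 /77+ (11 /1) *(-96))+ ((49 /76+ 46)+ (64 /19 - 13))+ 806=-1244879 /5852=-212.73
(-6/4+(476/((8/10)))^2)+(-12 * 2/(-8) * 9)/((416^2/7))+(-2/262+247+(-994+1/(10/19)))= 40044699406227/113351680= 353278.39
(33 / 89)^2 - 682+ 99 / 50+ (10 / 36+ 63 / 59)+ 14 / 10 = -71201812903 / 105151275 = -677.14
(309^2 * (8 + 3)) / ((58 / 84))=44112222 / 29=1521111.10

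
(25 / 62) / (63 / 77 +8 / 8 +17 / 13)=3575 / 27714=0.13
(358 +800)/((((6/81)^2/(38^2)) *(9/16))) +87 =541777335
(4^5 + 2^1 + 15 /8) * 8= 8223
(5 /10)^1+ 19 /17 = 55 /34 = 1.62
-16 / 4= -4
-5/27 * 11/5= -11/27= -0.41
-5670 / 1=-5670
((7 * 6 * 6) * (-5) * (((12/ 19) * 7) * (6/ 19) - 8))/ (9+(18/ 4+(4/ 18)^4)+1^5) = 39416388480/ 68698661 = 573.76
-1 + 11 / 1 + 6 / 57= 192 / 19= 10.11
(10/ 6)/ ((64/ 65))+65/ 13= 1285/ 192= 6.69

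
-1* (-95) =95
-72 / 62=-36 / 31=-1.16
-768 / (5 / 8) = -1228.80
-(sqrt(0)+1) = -1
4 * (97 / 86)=194 / 43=4.51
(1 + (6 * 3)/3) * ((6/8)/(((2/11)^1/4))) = 231/2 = 115.50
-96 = -96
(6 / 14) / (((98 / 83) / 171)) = 42579 / 686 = 62.07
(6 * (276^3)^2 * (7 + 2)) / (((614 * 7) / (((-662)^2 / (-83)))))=-5230391957316745740288 / 178367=-29323764806924743.59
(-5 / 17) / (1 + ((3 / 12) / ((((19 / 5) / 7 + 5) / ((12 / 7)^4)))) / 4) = -166355 / 620687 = -0.27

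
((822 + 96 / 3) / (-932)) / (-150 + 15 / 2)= 427 / 66405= 0.01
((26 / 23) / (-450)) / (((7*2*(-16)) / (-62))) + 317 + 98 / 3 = 202666397 / 579600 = 349.67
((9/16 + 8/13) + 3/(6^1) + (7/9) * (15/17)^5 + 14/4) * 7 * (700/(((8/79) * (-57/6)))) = -159875782835475/5611274864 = -28491.88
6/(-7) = -6/7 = -0.86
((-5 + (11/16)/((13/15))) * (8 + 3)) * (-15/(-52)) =-144375/10816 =-13.35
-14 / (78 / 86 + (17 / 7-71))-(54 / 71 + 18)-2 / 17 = -458996164 / 24582969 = -18.67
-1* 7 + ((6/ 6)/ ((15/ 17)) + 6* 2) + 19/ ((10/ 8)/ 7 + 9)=31624/ 3855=8.20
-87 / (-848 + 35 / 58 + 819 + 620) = -0.15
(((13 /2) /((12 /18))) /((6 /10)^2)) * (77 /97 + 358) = 3770325 /388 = 9717.33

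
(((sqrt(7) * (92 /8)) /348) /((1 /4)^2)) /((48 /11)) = 253 * sqrt(7) /2088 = 0.32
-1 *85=-85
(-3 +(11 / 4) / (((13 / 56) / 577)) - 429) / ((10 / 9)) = 374589 / 65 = 5762.91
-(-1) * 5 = 5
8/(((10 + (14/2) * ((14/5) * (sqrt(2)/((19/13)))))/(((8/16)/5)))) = -18050/585913 + 24206 * sqrt(2)/585913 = 0.03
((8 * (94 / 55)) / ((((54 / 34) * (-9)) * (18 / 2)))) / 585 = -12784 / 70366725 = -0.00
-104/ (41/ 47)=-4888/ 41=-119.22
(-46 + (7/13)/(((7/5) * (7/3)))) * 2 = -8342/91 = -91.67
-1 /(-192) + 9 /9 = 193 /192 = 1.01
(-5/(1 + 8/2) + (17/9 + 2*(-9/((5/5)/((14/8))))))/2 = -551/36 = -15.31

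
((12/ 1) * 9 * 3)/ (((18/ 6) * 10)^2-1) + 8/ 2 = 3920/ 899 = 4.36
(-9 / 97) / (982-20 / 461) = -461 / 4878906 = -0.00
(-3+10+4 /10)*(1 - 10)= -333 /5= -66.60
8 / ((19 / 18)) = 144 / 19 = 7.58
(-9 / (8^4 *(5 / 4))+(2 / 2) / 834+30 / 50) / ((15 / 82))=52473071 / 16012800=3.28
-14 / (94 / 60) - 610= -29090 / 47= -618.94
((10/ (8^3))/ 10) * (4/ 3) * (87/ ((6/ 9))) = 87/ 256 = 0.34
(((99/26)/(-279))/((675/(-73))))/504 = 803/274201200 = 0.00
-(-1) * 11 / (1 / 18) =198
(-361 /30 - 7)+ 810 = 23729 /30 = 790.97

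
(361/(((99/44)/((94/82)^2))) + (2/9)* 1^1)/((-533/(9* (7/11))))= -2.27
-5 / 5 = -1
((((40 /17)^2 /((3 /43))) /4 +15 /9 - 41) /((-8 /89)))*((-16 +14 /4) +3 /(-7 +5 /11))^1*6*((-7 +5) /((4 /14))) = 545802201 /4624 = 118036.81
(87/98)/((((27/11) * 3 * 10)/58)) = 9251/13230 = 0.70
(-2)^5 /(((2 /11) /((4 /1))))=-704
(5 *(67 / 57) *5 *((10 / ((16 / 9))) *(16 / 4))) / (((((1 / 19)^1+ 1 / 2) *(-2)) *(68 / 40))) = -41875 / 119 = -351.89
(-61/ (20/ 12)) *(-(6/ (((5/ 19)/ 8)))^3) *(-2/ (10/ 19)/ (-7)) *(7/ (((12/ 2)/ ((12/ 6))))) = 879160061952/ 3125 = 281331219.82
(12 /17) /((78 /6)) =12 /221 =0.05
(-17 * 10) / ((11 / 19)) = -3230 / 11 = -293.64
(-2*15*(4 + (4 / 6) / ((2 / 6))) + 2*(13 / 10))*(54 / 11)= -47898 / 55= -870.87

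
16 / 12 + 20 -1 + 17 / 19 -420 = -22730 / 57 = -398.77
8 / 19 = 0.42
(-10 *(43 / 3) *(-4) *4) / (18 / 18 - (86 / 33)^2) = -2497440 / 6307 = -395.98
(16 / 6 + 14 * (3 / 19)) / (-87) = -0.06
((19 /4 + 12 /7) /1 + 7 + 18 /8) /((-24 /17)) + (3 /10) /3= -4633 /420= -11.03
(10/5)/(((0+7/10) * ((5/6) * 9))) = 8/21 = 0.38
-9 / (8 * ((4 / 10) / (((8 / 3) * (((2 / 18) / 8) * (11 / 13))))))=-55 / 624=-0.09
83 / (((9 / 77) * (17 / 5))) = 31955 / 153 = 208.86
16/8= 2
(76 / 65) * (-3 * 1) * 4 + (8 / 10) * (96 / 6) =-16 / 13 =-1.23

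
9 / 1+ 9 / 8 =81 / 8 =10.12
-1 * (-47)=47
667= 667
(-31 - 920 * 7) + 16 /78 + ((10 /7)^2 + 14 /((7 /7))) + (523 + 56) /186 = -764403347 /118482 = -6451.64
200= 200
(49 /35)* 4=28 /5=5.60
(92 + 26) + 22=140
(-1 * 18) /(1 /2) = -36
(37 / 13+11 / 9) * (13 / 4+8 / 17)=1771 / 117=15.14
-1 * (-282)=282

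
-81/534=-27/178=-0.15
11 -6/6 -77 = -67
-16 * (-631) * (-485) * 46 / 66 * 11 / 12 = -28155220 / 9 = -3128357.78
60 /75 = 4 /5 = 0.80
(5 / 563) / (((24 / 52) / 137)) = 8905 / 3378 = 2.64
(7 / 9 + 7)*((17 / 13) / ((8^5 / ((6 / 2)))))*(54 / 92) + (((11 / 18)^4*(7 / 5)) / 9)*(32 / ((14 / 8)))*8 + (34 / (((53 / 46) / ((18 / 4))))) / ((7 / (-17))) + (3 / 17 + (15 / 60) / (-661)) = -3848724532987377432719 / 12059462886437191680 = -319.15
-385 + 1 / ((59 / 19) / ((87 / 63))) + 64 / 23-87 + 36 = -432.77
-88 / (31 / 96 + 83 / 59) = -498432 / 9797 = -50.88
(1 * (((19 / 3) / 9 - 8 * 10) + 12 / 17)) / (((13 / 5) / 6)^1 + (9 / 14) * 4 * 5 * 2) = -2525110 / 840123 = -3.01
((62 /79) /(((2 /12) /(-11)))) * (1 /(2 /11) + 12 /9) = -27962 /79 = -353.95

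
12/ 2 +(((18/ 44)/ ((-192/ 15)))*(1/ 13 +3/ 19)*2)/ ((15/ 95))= 27021/ 4576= 5.90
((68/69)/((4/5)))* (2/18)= 85/621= 0.14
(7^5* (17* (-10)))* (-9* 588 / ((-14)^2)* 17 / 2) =655725105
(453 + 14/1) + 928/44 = 5369/11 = 488.09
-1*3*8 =-24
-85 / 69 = -1.23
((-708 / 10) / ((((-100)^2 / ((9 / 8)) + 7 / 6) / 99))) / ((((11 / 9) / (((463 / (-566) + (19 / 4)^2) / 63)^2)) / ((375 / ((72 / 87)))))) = -11196044693453925 / 321525847849472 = -34.82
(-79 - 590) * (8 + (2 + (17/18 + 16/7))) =-371741/42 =-8850.98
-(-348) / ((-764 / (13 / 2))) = -1131 / 382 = -2.96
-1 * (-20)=20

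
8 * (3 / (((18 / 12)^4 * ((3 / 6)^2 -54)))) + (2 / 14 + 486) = 19750831 / 40635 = 486.05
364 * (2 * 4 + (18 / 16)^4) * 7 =25052573 / 1024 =24465.40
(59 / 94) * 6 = 177 / 47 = 3.77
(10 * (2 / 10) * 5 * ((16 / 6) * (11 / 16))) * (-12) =-220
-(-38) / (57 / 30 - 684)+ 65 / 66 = 22015 / 23694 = 0.93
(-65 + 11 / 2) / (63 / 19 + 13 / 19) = -119 / 8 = -14.88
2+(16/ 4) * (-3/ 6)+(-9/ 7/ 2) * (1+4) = -45/ 14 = -3.21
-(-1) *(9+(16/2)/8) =10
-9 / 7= -1.29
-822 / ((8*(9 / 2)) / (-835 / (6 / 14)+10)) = 796655 / 18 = 44258.61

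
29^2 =841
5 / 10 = 0.50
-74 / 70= -37 / 35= -1.06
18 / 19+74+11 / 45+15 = 77114 / 855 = 90.19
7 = 7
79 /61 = 1.30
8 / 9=0.89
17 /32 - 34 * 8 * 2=-17391 /32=-543.47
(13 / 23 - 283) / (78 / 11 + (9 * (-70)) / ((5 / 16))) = 1232 / 8763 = 0.14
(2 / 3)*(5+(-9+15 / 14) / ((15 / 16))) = -242 / 105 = -2.30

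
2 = 2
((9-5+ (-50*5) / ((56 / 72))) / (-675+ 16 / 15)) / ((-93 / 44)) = -44440 / 199423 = -0.22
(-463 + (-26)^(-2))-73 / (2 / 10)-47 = -875.00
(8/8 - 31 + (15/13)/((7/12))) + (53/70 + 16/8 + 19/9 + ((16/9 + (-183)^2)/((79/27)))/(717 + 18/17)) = -1460780213/202514130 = -7.21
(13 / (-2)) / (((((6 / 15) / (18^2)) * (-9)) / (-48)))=-28080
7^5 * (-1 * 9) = -151263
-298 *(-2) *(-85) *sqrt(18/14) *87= -13222260 *sqrt(7)/7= -4997544.53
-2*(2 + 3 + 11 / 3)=-52 / 3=-17.33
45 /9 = 5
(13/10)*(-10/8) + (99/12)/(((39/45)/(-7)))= -7099/104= -68.26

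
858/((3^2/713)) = 203918/3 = 67972.67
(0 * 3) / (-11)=0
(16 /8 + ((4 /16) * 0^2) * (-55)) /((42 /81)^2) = 729 /98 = 7.44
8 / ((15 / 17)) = 136 / 15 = 9.07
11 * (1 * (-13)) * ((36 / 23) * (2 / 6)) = -1716 / 23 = -74.61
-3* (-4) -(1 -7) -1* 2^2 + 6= 20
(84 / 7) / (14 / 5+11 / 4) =80 / 37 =2.16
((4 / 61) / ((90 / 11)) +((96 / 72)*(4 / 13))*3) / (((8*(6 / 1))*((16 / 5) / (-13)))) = -22103 / 210816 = -0.10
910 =910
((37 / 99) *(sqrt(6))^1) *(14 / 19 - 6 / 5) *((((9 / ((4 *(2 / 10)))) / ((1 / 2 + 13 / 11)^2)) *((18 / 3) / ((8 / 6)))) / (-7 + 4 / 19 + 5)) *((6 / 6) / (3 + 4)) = 1089 *sqrt(6) / 4403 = 0.61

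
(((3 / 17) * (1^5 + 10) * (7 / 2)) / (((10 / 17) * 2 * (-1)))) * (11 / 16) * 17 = -43197 / 640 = -67.50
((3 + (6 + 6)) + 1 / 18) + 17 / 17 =16.06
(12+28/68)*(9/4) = 1899/68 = 27.93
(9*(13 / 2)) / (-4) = -117 / 8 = -14.62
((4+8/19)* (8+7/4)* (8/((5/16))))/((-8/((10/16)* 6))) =-517.26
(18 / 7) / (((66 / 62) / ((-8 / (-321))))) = 496 / 8239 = 0.06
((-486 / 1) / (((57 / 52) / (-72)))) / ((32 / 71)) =70828.11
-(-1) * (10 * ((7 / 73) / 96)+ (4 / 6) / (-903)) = 29269 / 3164112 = 0.01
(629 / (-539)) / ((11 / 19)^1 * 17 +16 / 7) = -11951 / 124201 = -0.10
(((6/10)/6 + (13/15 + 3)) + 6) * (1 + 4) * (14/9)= 2093/27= 77.52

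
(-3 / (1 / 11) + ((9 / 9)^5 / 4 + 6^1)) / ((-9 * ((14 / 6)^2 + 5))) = 107 / 376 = 0.28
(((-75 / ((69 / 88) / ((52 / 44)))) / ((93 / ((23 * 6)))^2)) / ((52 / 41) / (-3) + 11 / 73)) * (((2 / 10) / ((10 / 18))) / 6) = 128866608 / 2347723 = 54.89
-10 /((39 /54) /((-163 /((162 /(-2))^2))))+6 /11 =92722 /104247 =0.89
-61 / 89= -0.69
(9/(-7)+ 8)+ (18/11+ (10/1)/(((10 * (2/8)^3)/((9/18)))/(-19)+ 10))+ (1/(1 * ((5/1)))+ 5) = 3400799/233695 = 14.55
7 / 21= 0.33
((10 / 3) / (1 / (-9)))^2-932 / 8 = 1567 / 2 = 783.50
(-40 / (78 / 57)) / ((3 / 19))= -7220 / 39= -185.13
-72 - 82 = -154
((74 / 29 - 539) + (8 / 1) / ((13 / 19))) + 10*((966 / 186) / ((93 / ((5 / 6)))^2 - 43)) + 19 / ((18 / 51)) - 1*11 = -1497946104433 / 3108297894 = -481.92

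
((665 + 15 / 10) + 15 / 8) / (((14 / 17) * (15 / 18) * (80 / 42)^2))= 17179911 / 64000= 268.44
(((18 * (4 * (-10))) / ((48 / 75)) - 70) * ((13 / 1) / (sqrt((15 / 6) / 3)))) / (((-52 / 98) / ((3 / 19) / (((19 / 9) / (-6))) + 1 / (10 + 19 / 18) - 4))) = -1833333628 * sqrt(30) / 71839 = -139778.98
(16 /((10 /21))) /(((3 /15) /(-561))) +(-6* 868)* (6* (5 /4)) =-133308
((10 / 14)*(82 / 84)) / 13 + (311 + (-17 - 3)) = 1112407 / 3822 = 291.05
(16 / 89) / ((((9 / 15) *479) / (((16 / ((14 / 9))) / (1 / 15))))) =28800 / 298417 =0.10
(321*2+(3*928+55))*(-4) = -13924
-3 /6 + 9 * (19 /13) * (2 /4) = 79 /13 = 6.08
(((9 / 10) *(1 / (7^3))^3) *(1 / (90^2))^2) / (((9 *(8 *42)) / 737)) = 0.00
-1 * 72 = -72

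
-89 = -89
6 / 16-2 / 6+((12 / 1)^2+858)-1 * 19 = 23593 / 24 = 983.04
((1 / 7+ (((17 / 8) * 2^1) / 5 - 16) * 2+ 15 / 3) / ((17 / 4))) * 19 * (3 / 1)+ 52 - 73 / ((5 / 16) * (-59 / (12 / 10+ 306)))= 163396582 / 175525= 930.90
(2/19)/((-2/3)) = -3/19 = -0.16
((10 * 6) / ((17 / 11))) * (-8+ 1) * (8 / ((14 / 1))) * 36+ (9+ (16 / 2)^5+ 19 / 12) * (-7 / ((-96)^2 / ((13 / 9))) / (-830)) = -5590.54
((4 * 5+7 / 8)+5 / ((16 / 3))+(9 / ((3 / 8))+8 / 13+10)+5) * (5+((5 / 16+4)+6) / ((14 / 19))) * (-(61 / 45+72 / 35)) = -3896239675 / 978432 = -3982.13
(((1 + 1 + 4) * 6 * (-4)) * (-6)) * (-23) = -19872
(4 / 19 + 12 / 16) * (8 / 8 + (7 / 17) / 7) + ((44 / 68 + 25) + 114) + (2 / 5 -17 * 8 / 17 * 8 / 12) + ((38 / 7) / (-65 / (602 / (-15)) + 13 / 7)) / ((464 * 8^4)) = 653972082607709 / 4818156994560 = 135.73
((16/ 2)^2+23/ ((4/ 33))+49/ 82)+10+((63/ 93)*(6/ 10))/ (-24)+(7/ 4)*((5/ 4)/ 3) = 80853839/ 305040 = 265.06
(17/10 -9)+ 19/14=-208/35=-5.94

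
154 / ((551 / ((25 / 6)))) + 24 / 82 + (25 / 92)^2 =878271229 / 573630672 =1.53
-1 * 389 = -389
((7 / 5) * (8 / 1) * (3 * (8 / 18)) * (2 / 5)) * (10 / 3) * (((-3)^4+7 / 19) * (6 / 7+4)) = 7869.23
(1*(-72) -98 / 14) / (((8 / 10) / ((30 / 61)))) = -5925 / 122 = -48.57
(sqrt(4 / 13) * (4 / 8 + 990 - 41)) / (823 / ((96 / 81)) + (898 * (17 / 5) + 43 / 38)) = 1924320 * sqrt(13) / 49383373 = 0.14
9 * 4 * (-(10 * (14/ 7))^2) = -14400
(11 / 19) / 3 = 11 / 57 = 0.19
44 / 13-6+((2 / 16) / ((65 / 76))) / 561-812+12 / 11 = -59330321 / 72930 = -813.52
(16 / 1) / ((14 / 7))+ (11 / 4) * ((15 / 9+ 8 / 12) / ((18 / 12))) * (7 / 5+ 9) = 2362 / 45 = 52.49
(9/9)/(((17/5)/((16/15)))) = 16/51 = 0.31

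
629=629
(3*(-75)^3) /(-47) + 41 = 26969.19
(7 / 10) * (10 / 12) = 7 / 12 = 0.58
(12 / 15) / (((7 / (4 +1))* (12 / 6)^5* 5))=1 / 280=0.00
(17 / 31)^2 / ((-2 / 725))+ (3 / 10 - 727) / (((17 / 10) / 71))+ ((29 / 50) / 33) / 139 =-57064073222776 / 1873445475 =-30459.43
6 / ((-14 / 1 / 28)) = -12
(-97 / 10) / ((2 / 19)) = -1843 / 20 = -92.15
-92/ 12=-23/ 3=-7.67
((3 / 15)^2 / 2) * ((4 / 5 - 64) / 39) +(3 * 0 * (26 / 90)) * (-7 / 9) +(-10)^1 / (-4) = 24059 / 9750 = 2.47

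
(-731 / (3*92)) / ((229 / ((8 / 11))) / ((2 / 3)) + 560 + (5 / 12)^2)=-4386 / 1709797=-0.00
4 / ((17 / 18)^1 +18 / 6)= 72 / 71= 1.01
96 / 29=3.31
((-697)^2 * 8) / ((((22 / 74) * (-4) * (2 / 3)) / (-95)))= 5122855905 / 11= 465714173.18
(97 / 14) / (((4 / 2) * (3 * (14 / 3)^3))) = 873 / 76832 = 0.01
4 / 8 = 1 / 2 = 0.50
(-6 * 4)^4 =331776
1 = 1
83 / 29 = 2.86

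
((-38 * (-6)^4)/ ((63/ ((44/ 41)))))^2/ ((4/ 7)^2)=3623076864/ 1681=2155310.45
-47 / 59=-0.80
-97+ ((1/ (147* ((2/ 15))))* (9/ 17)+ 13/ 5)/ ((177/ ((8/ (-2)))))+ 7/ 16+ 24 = -856595261/ 11795280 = -72.62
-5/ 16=-0.31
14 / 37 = 0.38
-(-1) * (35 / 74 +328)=328.47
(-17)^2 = 289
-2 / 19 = -0.11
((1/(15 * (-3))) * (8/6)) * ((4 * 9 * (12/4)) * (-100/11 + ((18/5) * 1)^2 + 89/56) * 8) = -1344944/9625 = -139.73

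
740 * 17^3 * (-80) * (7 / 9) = -226216355.56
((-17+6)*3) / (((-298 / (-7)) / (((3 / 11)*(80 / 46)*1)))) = -1260 / 3427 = -0.37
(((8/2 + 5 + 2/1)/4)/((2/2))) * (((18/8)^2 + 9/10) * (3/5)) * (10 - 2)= 15741/200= 78.70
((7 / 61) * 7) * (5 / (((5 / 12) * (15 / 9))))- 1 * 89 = -25381 / 305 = -83.22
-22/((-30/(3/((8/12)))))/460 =33/4600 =0.01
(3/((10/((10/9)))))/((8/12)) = 1/2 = 0.50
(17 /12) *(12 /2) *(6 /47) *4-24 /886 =89808 /20821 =4.31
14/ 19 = 0.74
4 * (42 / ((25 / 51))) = 8568 / 25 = 342.72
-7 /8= -0.88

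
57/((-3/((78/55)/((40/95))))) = -14079/220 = -64.00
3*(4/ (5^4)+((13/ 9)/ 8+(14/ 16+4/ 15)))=14947/ 3750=3.99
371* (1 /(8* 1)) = 371 /8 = 46.38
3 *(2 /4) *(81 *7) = 1701 /2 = 850.50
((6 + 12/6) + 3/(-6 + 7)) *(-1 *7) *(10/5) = -154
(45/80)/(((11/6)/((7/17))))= 189/1496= 0.13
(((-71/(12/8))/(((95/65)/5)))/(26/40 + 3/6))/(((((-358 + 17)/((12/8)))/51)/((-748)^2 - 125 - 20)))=2633070620700/149017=17669598.91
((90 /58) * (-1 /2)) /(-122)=45 /7076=0.01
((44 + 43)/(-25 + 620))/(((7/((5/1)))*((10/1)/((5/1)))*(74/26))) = 1131/61642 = 0.02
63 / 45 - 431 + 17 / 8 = -17099 / 40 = -427.48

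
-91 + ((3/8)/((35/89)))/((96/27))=-812957/8960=-90.73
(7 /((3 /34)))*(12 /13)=73.23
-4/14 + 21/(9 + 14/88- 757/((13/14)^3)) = -65077906/211194109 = -0.31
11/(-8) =-1.38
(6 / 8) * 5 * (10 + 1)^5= 2415765 / 4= 603941.25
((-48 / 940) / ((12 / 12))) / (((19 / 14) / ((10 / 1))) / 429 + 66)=-144144 / 186307013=-0.00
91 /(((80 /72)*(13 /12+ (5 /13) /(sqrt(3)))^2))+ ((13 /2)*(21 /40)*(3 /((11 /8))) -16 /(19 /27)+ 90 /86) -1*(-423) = 32831418393074871 /67278867728270 -13473480384*sqrt(3) /748624321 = 456.82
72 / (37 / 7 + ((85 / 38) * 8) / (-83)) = 794808 / 55969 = 14.20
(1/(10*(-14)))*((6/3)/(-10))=1/700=0.00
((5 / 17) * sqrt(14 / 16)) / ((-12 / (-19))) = 95 * sqrt(14) / 816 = 0.44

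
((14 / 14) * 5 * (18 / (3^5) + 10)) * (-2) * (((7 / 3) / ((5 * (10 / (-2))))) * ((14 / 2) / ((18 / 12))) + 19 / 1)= -2272288 / 1215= -1870.20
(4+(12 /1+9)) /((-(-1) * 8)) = 25 /8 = 3.12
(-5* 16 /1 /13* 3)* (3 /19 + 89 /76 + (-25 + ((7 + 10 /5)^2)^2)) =-120689.15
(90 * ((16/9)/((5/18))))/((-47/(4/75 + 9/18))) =-7968/1175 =-6.78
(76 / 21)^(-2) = 441 / 5776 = 0.08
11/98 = 0.11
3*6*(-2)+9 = -27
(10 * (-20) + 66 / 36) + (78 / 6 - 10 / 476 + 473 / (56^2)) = -29594053 / 159936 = -185.04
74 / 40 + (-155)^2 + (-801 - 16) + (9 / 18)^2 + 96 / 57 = 4410239 / 190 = 23211.78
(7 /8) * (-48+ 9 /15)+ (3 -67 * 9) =-25659 /40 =-641.48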